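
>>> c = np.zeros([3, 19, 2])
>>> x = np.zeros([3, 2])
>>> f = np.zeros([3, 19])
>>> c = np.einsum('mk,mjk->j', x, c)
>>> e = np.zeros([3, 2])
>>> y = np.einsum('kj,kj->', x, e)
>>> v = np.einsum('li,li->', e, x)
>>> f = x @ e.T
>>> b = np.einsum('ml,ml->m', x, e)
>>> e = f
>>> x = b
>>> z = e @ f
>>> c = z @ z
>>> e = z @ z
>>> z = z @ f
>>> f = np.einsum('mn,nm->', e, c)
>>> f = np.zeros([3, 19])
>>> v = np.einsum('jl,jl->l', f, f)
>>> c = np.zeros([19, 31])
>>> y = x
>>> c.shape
(19, 31)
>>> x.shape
(3,)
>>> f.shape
(3, 19)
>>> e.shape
(3, 3)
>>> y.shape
(3,)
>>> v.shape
(19,)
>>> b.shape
(3,)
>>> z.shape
(3, 3)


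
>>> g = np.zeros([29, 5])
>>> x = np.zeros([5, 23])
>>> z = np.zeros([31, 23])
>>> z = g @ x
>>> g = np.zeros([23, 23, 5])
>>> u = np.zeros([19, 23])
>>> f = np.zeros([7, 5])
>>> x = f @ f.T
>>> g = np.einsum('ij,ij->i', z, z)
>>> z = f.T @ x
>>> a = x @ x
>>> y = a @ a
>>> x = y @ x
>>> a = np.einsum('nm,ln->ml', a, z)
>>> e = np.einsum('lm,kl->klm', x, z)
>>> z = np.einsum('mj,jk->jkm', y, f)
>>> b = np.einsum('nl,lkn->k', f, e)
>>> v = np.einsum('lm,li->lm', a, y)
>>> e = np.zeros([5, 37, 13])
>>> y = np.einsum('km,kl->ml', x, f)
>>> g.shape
(29,)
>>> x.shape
(7, 7)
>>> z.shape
(7, 5, 7)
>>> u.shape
(19, 23)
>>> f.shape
(7, 5)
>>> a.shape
(7, 5)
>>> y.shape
(7, 5)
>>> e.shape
(5, 37, 13)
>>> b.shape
(7,)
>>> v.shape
(7, 5)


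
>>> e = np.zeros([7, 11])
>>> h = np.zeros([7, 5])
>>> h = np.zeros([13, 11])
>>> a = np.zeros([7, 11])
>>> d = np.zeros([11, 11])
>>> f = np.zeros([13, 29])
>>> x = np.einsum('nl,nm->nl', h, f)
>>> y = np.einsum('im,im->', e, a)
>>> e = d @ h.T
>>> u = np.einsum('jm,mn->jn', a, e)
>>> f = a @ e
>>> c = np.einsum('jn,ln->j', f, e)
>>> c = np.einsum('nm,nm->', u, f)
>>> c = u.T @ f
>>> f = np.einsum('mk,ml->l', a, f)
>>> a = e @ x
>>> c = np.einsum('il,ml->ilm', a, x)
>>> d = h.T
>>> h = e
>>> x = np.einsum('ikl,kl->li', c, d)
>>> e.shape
(11, 13)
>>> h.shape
(11, 13)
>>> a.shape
(11, 11)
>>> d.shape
(11, 13)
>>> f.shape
(13,)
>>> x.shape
(13, 11)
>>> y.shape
()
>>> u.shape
(7, 13)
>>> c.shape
(11, 11, 13)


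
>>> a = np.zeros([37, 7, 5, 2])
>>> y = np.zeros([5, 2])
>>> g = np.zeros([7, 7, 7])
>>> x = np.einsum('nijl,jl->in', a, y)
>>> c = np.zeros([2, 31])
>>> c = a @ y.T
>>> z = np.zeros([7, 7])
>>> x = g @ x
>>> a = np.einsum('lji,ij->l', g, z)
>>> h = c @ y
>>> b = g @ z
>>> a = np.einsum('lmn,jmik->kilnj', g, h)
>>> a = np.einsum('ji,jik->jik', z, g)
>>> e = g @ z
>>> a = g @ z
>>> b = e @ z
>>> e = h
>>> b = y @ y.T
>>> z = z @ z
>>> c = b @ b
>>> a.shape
(7, 7, 7)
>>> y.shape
(5, 2)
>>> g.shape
(7, 7, 7)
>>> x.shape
(7, 7, 37)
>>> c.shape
(5, 5)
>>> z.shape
(7, 7)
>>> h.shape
(37, 7, 5, 2)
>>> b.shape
(5, 5)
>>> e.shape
(37, 7, 5, 2)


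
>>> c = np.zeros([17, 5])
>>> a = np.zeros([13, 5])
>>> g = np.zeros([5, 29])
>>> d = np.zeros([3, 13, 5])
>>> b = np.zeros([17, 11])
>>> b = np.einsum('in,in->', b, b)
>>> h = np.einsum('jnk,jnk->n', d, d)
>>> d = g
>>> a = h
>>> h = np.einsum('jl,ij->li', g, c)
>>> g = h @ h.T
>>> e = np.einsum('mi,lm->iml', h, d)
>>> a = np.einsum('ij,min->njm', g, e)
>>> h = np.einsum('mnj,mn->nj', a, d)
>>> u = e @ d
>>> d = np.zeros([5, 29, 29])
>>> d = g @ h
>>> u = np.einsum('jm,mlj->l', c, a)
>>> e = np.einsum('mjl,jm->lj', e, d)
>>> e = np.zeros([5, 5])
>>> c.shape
(17, 5)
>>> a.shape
(5, 29, 17)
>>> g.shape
(29, 29)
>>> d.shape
(29, 17)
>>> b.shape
()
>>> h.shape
(29, 17)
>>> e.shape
(5, 5)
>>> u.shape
(29,)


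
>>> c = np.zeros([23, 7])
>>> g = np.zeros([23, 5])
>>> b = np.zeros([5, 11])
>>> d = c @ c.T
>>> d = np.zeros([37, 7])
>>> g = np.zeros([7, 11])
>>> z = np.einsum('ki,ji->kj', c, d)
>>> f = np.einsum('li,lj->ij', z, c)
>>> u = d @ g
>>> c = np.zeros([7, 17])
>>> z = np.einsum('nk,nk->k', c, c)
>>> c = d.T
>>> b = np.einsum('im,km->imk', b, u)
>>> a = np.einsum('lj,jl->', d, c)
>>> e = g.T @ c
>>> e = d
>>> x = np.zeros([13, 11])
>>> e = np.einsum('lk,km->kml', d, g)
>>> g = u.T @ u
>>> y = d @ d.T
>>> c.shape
(7, 37)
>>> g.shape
(11, 11)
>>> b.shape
(5, 11, 37)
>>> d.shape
(37, 7)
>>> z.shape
(17,)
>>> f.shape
(37, 7)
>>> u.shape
(37, 11)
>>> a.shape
()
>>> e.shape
(7, 11, 37)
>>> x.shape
(13, 11)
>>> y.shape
(37, 37)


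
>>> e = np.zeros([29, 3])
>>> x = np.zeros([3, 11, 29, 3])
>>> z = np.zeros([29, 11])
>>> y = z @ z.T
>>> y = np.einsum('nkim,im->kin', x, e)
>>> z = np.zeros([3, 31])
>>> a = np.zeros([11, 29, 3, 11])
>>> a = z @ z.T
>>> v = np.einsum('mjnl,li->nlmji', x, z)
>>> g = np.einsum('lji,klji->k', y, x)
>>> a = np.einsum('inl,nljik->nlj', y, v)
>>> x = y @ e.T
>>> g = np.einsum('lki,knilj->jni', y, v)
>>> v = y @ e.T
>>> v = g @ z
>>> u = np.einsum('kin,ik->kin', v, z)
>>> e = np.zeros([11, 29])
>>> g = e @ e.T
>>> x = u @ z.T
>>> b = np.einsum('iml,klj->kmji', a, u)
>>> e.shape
(11, 29)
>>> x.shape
(31, 3, 3)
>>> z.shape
(3, 31)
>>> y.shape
(11, 29, 3)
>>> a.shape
(29, 3, 3)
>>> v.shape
(31, 3, 31)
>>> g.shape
(11, 11)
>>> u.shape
(31, 3, 31)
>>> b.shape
(31, 3, 31, 29)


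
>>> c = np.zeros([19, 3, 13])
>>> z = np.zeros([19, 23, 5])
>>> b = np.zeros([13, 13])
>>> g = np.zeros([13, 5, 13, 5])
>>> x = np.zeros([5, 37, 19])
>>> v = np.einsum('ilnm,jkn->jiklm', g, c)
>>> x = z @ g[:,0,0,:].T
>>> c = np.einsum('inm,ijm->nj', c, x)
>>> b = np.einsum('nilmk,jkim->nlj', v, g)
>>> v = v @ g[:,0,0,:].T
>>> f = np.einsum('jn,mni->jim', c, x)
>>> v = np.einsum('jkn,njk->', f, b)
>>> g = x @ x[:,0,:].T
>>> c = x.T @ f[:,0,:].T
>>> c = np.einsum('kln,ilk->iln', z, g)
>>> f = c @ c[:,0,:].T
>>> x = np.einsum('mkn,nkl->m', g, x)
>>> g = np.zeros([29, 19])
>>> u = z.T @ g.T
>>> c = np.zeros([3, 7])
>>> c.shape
(3, 7)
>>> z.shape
(19, 23, 5)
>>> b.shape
(19, 3, 13)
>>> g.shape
(29, 19)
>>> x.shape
(19,)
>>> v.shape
()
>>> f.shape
(19, 23, 19)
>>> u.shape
(5, 23, 29)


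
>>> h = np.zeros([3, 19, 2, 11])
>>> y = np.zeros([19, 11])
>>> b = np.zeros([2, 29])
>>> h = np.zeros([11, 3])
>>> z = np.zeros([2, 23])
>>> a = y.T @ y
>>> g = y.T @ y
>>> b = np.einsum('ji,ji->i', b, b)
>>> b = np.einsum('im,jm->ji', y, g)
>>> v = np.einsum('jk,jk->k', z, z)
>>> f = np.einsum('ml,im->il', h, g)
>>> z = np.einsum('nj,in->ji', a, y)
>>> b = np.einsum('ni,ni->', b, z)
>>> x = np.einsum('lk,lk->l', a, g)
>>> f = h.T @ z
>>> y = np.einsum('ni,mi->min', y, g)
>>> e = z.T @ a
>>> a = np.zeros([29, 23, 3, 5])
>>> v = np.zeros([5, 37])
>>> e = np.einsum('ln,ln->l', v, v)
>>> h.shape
(11, 3)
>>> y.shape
(11, 11, 19)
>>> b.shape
()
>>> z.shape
(11, 19)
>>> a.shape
(29, 23, 3, 5)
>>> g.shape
(11, 11)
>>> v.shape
(5, 37)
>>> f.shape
(3, 19)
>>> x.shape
(11,)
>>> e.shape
(5,)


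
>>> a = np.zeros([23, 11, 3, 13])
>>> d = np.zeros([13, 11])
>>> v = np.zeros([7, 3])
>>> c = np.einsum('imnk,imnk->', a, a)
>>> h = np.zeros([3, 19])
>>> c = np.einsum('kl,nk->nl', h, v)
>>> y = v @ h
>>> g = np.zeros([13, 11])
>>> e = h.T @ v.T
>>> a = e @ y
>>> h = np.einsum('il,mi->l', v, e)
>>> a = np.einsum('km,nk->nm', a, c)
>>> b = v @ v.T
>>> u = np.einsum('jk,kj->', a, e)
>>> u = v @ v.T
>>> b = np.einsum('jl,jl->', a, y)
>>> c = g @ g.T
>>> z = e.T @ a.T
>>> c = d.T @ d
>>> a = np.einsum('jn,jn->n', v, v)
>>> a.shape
(3,)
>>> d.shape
(13, 11)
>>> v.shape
(7, 3)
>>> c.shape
(11, 11)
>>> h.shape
(3,)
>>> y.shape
(7, 19)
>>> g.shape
(13, 11)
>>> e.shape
(19, 7)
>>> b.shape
()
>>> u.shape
(7, 7)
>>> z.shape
(7, 7)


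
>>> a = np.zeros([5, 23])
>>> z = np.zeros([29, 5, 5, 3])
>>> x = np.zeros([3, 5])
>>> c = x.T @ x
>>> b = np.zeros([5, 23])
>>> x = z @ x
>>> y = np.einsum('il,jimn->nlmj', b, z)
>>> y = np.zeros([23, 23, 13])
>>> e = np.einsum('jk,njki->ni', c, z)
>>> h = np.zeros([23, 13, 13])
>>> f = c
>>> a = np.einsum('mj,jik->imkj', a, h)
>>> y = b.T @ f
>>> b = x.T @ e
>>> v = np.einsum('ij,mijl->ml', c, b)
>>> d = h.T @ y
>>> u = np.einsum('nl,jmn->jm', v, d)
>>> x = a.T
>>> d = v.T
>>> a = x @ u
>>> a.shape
(23, 13, 5, 13)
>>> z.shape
(29, 5, 5, 3)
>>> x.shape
(23, 13, 5, 13)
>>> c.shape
(5, 5)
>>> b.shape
(5, 5, 5, 3)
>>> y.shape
(23, 5)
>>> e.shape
(29, 3)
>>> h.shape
(23, 13, 13)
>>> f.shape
(5, 5)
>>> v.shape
(5, 3)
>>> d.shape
(3, 5)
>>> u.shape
(13, 13)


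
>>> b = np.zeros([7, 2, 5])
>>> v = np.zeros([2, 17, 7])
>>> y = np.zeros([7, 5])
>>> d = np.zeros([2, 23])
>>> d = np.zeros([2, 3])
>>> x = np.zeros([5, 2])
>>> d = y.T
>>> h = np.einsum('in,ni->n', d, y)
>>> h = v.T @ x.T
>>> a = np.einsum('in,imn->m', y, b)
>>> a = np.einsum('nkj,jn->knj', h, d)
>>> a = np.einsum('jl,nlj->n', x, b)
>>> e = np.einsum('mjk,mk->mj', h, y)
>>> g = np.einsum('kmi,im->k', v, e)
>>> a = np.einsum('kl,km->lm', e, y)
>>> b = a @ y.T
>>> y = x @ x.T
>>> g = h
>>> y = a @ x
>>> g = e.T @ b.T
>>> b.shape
(17, 7)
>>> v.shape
(2, 17, 7)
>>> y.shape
(17, 2)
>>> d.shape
(5, 7)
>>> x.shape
(5, 2)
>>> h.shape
(7, 17, 5)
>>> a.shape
(17, 5)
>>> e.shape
(7, 17)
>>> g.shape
(17, 17)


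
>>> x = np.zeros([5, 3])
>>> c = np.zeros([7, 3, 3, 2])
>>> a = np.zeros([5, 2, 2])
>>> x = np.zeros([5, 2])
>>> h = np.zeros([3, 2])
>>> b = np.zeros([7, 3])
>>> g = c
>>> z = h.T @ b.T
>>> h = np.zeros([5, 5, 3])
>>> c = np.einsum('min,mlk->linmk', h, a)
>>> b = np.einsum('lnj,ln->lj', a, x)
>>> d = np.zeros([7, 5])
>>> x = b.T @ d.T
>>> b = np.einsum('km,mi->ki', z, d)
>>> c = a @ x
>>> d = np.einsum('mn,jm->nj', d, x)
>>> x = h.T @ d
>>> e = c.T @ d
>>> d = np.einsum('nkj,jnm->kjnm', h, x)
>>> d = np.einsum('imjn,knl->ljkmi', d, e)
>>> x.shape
(3, 5, 2)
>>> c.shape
(5, 2, 7)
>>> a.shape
(5, 2, 2)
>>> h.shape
(5, 5, 3)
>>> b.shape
(2, 5)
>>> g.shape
(7, 3, 3, 2)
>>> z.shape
(2, 7)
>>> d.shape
(2, 5, 7, 3, 5)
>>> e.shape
(7, 2, 2)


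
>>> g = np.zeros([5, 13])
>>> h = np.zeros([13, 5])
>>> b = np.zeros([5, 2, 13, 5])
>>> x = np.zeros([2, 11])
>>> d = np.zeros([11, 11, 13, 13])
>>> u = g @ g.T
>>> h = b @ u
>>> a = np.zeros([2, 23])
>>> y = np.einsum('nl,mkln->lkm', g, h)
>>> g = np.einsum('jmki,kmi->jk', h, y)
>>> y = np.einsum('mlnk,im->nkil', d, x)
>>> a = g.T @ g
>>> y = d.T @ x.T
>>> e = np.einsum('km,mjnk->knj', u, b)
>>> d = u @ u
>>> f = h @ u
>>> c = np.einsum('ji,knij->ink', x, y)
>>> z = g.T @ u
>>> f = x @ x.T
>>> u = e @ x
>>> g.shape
(5, 13)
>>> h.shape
(5, 2, 13, 5)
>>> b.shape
(5, 2, 13, 5)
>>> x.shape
(2, 11)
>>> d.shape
(5, 5)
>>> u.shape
(5, 13, 11)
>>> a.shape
(13, 13)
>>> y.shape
(13, 13, 11, 2)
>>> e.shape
(5, 13, 2)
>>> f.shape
(2, 2)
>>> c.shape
(11, 13, 13)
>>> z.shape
(13, 5)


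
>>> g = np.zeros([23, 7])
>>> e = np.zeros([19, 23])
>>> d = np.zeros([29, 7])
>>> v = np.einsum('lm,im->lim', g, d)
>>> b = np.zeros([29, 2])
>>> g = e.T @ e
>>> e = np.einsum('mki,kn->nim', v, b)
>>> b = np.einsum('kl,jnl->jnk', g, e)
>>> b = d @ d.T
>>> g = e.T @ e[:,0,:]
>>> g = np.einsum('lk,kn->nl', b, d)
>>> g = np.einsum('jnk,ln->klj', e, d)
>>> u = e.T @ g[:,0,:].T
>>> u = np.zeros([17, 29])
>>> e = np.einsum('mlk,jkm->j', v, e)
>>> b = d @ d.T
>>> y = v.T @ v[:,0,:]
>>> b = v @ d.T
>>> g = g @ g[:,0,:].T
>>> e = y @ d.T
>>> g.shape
(23, 29, 23)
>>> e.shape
(7, 29, 29)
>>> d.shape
(29, 7)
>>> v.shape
(23, 29, 7)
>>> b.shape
(23, 29, 29)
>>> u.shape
(17, 29)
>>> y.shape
(7, 29, 7)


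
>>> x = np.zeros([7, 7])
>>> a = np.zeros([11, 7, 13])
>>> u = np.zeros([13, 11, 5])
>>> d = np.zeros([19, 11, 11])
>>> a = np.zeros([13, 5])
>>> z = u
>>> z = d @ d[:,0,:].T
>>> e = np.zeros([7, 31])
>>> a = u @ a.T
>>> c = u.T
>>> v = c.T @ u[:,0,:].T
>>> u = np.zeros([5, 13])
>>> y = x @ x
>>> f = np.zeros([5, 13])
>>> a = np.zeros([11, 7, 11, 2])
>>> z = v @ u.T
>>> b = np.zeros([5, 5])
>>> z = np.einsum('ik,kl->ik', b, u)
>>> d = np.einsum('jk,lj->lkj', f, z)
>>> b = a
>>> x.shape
(7, 7)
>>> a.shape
(11, 7, 11, 2)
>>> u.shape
(5, 13)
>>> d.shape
(5, 13, 5)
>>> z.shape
(5, 5)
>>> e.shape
(7, 31)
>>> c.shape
(5, 11, 13)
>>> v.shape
(13, 11, 13)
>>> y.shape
(7, 7)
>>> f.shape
(5, 13)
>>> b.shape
(11, 7, 11, 2)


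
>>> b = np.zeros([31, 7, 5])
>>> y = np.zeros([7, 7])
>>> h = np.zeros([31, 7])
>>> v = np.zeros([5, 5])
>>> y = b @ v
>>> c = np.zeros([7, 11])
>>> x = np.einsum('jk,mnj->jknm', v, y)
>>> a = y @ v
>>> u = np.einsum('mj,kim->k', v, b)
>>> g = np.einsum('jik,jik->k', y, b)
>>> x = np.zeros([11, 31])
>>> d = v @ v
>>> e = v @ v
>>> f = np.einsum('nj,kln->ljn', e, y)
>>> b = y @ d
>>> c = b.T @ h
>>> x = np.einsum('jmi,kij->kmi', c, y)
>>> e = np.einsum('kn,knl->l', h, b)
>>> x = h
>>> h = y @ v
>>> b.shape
(31, 7, 5)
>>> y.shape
(31, 7, 5)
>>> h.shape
(31, 7, 5)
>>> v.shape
(5, 5)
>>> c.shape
(5, 7, 7)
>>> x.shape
(31, 7)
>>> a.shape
(31, 7, 5)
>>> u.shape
(31,)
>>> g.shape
(5,)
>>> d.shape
(5, 5)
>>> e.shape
(5,)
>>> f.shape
(7, 5, 5)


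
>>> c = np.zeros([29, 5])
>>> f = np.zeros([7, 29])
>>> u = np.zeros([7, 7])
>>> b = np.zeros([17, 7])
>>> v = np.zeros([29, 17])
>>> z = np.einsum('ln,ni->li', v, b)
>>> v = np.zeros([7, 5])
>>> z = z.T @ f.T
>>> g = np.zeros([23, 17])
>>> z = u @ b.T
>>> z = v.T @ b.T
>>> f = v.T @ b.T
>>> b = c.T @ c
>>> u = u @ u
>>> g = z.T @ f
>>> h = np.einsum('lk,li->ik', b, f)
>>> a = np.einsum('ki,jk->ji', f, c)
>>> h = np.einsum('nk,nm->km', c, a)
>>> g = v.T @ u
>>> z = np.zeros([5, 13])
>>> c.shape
(29, 5)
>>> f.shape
(5, 17)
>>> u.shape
(7, 7)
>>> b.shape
(5, 5)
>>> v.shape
(7, 5)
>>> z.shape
(5, 13)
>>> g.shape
(5, 7)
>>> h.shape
(5, 17)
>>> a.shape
(29, 17)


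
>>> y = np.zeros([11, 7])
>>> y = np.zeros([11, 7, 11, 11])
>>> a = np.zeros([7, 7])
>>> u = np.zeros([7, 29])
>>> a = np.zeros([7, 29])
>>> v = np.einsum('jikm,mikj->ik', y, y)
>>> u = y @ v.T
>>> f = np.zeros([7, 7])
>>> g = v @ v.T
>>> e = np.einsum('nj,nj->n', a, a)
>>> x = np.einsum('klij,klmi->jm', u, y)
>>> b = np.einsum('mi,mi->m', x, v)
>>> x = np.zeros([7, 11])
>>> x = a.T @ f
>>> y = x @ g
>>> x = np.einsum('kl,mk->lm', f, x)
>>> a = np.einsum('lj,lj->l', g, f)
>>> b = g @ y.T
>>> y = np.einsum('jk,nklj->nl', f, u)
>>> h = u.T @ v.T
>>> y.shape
(11, 11)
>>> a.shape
(7,)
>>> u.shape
(11, 7, 11, 7)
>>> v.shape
(7, 11)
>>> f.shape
(7, 7)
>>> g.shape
(7, 7)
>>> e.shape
(7,)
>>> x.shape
(7, 29)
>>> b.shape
(7, 29)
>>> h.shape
(7, 11, 7, 7)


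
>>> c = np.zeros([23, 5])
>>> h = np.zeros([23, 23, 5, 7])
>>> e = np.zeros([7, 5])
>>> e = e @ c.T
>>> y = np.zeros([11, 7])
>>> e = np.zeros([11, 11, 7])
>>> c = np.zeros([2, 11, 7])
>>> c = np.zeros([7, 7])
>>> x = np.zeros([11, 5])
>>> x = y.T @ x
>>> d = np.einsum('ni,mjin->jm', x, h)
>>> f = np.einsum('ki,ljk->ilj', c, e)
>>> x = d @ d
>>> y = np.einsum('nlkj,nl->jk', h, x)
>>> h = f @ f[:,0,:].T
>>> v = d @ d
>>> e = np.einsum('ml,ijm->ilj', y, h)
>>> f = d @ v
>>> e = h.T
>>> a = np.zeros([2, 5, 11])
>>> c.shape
(7, 7)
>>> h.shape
(7, 11, 7)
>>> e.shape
(7, 11, 7)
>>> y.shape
(7, 5)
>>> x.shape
(23, 23)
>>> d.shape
(23, 23)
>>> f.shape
(23, 23)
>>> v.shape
(23, 23)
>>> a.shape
(2, 5, 11)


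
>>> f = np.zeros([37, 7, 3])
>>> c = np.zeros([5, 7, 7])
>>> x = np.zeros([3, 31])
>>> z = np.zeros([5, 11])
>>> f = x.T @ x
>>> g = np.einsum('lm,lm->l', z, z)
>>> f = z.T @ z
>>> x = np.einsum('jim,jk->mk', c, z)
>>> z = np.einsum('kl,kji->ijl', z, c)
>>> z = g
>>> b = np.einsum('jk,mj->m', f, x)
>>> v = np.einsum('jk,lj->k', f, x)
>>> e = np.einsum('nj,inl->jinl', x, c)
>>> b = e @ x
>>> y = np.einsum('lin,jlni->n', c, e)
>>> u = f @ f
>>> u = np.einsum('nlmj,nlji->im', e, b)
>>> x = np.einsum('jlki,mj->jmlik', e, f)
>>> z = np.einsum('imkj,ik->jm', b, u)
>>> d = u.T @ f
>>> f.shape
(11, 11)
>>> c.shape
(5, 7, 7)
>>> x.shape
(11, 11, 5, 7, 7)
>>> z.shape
(11, 5)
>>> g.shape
(5,)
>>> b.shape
(11, 5, 7, 11)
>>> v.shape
(11,)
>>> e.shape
(11, 5, 7, 7)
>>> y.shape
(7,)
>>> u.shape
(11, 7)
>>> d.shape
(7, 11)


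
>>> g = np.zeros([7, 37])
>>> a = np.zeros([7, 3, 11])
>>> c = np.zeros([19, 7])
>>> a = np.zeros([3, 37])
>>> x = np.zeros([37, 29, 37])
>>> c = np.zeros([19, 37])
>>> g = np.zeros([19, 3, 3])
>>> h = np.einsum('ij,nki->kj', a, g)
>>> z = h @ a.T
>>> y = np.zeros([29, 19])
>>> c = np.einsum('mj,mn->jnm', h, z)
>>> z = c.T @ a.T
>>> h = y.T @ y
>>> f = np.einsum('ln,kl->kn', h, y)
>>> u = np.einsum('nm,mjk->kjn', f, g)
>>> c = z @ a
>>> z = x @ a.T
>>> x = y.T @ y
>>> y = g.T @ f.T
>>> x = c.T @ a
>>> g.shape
(19, 3, 3)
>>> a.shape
(3, 37)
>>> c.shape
(3, 3, 37)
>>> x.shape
(37, 3, 37)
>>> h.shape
(19, 19)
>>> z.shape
(37, 29, 3)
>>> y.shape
(3, 3, 29)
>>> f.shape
(29, 19)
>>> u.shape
(3, 3, 29)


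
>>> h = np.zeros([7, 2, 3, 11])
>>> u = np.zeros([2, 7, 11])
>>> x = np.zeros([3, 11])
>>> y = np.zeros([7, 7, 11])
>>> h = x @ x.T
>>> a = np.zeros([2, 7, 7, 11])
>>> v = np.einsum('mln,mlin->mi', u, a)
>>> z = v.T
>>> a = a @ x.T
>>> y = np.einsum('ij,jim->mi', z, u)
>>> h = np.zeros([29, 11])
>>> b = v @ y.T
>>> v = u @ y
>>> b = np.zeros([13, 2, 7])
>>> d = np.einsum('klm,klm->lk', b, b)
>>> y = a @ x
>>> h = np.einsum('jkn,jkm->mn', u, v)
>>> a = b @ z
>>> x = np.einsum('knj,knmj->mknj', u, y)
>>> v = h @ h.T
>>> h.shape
(7, 11)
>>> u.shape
(2, 7, 11)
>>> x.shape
(7, 2, 7, 11)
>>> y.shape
(2, 7, 7, 11)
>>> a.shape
(13, 2, 2)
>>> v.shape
(7, 7)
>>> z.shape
(7, 2)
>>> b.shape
(13, 2, 7)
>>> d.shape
(2, 13)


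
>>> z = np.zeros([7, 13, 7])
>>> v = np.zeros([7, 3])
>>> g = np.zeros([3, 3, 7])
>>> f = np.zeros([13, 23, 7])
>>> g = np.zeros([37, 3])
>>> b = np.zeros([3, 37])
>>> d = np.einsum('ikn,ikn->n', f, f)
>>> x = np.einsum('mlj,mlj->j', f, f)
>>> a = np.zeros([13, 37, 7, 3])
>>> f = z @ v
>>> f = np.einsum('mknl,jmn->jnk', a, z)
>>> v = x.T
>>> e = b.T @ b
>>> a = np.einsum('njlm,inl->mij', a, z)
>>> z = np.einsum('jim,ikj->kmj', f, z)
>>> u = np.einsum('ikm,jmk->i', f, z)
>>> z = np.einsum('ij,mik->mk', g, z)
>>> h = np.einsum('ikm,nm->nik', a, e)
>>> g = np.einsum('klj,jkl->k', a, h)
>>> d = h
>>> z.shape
(13, 7)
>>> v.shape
(7,)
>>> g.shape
(3,)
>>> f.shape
(7, 7, 37)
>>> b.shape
(3, 37)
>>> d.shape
(37, 3, 7)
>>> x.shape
(7,)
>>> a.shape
(3, 7, 37)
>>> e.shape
(37, 37)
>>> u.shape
(7,)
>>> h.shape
(37, 3, 7)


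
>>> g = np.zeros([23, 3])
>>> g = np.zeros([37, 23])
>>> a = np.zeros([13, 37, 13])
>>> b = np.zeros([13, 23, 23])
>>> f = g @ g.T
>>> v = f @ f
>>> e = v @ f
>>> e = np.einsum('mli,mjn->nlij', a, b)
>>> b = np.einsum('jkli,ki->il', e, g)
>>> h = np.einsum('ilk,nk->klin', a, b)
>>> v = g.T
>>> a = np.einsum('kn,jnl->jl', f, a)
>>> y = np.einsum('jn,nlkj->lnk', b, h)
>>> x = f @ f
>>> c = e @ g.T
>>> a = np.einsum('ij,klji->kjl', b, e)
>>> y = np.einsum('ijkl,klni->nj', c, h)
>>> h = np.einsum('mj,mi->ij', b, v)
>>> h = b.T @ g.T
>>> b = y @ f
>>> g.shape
(37, 23)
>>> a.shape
(23, 13, 37)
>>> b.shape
(13, 37)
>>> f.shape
(37, 37)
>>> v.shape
(23, 37)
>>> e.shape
(23, 37, 13, 23)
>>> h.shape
(13, 37)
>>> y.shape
(13, 37)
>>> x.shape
(37, 37)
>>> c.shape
(23, 37, 13, 37)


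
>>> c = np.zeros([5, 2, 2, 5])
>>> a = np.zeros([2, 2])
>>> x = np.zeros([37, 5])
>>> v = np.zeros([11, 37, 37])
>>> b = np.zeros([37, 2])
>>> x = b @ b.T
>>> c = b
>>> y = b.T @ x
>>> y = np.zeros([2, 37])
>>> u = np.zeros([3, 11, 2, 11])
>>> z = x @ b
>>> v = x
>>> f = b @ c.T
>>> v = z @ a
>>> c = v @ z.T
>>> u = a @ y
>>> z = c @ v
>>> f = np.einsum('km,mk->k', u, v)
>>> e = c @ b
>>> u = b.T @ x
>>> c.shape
(37, 37)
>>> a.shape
(2, 2)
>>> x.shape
(37, 37)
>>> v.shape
(37, 2)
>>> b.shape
(37, 2)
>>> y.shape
(2, 37)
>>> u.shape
(2, 37)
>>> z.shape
(37, 2)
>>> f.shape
(2,)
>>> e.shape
(37, 2)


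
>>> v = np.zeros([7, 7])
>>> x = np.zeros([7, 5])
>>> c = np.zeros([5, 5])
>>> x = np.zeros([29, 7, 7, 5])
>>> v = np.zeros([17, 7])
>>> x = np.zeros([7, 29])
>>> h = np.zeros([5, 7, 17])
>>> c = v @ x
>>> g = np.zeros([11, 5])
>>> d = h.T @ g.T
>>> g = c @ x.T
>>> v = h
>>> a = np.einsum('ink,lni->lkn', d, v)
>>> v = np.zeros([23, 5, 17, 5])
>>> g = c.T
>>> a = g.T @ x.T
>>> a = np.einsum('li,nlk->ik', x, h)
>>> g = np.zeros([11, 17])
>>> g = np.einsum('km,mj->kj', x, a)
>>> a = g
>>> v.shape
(23, 5, 17, 5)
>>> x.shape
(7, 29)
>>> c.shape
(17, 29)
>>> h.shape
(5, 7, 17)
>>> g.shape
(7, 17)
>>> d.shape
(17, 7, 11)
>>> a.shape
(7, 17)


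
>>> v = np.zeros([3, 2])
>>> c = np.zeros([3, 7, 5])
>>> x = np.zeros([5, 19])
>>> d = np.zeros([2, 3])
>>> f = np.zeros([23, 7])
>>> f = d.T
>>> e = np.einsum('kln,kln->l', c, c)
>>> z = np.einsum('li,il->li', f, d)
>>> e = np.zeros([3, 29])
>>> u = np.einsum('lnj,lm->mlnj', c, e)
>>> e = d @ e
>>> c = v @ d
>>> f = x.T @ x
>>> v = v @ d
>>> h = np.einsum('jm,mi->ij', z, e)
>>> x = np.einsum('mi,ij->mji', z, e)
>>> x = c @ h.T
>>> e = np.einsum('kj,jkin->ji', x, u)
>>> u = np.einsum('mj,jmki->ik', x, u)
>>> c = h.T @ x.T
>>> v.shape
(3, 3)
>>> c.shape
(3, 3)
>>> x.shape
(3, 29)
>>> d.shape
(2, 3)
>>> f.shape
(19, 19)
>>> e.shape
(29, 7)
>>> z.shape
(3, 2)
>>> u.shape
(5, 7)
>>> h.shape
(29, 3)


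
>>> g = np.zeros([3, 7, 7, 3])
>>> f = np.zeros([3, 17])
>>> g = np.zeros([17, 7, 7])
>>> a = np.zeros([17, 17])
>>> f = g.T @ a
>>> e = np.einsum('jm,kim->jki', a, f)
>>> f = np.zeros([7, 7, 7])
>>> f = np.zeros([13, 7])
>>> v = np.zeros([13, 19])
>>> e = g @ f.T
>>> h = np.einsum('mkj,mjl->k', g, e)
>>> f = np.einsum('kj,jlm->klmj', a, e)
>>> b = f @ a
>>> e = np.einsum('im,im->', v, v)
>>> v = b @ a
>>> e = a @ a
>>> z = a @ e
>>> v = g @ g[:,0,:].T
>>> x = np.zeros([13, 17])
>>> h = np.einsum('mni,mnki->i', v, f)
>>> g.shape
(17, 7, 7)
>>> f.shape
(17, 7, 13, 17)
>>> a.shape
(17, 17)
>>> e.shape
(17, 17)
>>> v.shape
(17, 7, 17)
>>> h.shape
(17,)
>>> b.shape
(17, 7, 13, 17)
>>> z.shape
(17, 17)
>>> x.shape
(13, 17)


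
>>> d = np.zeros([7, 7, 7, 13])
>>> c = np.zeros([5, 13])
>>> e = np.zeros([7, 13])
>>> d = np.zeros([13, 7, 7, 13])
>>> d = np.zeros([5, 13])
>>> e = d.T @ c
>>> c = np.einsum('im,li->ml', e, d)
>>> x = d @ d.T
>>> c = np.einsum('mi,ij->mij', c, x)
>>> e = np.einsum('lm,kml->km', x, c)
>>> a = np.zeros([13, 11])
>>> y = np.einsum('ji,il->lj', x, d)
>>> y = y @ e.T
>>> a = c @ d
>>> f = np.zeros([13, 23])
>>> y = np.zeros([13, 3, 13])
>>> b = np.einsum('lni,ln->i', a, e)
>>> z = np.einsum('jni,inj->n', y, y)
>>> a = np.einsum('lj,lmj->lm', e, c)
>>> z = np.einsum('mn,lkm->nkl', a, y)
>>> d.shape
(5, 13)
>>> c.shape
(13, 5, 5)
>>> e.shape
(13, 5)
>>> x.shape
(5, 5)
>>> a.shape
(13, 5)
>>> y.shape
(13, 3, 13)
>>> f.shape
(13, 23)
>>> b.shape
(13,)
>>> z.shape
(5, 3, 13)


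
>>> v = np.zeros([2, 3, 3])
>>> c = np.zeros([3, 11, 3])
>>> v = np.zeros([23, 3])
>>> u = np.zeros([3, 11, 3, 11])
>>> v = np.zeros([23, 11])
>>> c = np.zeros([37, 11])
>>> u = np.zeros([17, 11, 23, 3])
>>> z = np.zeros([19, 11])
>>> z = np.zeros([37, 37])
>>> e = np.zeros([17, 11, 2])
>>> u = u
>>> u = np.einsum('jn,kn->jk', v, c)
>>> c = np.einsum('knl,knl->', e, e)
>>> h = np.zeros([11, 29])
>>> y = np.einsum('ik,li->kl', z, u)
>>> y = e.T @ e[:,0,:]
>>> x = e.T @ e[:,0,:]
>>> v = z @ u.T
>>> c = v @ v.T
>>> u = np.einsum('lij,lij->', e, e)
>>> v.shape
(37, 23)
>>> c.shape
(37, 37)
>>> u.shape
()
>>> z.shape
(37, 37)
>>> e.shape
(17, 11, 2)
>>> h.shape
(11, 29)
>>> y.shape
(2, 11, 2)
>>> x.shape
(2, 11, 2)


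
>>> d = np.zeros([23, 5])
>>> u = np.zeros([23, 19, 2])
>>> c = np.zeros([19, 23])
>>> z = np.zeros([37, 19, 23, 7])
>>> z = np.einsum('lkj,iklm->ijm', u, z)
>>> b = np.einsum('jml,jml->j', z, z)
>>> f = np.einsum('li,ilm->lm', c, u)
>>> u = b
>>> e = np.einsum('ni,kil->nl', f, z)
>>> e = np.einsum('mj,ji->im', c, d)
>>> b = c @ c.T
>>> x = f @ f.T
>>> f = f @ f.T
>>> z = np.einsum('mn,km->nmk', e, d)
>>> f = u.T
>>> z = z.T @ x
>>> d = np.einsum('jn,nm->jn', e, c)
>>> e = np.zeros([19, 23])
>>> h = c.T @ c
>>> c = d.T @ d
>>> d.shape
(5, 19)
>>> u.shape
(37,)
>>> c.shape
(19, 19)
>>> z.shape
(23, 5, 19)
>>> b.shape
(19, 19)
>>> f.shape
(37,)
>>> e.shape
(19, 23)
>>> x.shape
(19, 19)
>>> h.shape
(23, 23)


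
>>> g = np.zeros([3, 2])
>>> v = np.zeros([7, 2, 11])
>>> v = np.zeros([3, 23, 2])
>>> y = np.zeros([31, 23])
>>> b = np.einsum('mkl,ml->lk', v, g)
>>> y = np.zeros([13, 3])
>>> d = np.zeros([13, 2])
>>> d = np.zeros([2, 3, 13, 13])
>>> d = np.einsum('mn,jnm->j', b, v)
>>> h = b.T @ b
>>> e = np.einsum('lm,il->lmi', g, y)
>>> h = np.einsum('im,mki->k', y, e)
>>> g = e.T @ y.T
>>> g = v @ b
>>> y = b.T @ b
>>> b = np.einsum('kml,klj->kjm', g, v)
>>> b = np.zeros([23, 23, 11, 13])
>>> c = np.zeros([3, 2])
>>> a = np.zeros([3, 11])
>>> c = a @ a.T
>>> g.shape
(3, 23, 23)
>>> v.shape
(3, 23, 2)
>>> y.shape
(23, 23)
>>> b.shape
(23, 23, 11, 13)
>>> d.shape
(3,)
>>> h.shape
(2,)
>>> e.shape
(3, 2, 13)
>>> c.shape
(3, 3)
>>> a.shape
(3, 11)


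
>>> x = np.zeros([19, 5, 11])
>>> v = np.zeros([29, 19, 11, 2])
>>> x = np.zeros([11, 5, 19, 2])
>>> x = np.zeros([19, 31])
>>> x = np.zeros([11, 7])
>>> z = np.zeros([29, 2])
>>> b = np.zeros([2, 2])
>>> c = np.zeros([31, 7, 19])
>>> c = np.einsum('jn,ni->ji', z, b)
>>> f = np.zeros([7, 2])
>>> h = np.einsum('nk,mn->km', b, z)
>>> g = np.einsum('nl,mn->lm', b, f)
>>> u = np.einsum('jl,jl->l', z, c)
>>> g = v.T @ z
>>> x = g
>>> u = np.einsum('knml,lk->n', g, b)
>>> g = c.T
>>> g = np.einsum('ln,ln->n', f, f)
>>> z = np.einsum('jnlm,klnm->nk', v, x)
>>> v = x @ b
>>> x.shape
(2, 11, 19, 2)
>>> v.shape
(2, 11, 19, 2)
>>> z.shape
(19, 2)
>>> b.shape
(2, 2)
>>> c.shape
(29, 2)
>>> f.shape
(7, 2)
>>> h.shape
(2, 29)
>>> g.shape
(2,)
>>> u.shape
(11,)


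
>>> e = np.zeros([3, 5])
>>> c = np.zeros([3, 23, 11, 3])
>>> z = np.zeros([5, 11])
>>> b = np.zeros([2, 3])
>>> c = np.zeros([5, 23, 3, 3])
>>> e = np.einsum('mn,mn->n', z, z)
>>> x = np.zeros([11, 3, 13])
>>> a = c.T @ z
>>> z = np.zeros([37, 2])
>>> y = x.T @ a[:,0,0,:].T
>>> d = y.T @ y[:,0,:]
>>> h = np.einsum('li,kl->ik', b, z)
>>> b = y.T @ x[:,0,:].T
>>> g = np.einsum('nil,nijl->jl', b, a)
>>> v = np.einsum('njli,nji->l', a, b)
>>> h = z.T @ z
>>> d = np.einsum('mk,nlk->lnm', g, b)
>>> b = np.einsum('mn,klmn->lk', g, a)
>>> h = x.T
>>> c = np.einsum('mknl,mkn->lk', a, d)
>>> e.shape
(11,)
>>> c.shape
(11, 3)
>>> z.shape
(37, 2)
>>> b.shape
(3, 3)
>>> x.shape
(11, 3, 13)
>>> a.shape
(3, 3, 23, 11)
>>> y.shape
(13, 3, 3)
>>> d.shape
(3, 3, 23)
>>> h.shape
(13, 3, 11)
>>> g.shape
(23, 11)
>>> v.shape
(23,)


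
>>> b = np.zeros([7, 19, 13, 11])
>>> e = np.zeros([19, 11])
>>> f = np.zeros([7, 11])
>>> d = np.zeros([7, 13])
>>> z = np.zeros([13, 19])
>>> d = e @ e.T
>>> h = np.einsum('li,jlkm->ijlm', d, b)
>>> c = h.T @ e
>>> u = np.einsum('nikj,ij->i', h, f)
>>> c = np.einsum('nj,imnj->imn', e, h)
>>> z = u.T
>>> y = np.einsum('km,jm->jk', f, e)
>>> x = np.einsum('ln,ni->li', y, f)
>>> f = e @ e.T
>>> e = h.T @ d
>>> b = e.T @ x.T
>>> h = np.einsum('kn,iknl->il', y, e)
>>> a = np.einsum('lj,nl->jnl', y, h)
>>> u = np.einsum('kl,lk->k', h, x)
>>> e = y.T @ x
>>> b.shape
(19, 7, 19, 19)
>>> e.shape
(7, 11)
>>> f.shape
(19, 19)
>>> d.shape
(19, 19)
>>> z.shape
(7,)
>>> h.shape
(11, 19)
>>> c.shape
(19, 7, 19)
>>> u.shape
(11,)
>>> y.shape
(19, 7)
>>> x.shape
(19, 11)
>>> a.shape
(7, 11, 19)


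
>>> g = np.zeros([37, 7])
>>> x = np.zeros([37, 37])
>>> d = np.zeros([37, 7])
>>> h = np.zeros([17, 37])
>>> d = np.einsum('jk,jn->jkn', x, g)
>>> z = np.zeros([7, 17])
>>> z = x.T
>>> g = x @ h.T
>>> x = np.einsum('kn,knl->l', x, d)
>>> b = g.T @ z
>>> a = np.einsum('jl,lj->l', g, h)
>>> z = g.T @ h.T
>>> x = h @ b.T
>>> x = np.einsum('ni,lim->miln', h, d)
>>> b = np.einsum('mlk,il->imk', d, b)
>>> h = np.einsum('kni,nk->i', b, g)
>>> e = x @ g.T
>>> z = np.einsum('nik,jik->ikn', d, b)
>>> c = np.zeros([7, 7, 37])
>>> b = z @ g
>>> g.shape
(37, 17)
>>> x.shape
(7, 37, 37, 17)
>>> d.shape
(37, 37, 7)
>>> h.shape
(7,)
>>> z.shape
(37, 7, 37)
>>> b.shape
(37, 7, 17)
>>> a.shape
(17,)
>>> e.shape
(7, 37, 37, 37)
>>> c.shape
(7, 7, 37)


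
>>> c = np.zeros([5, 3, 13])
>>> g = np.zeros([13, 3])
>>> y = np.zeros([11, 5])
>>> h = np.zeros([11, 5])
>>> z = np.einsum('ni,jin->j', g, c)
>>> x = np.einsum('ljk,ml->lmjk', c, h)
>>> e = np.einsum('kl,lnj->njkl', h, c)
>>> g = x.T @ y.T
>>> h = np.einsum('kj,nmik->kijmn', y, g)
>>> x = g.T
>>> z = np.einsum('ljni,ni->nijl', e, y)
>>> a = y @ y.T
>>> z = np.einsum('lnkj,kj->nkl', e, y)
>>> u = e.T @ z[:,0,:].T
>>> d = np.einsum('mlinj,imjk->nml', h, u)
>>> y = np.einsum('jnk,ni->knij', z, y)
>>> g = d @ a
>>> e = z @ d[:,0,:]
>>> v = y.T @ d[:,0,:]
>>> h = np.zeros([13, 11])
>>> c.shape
(5, 3, 13)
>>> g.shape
(3, 11, 11)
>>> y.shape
(3, 11, 5, 13)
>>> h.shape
(13, 11)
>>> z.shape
(13, 11, 3)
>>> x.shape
(11, 11, 3, 13)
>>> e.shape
(13, 11, 11)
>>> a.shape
(11, 11)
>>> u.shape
(5, 11, 13, 13)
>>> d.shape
(3, 11, 11)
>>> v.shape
(13, 5, 11, 11)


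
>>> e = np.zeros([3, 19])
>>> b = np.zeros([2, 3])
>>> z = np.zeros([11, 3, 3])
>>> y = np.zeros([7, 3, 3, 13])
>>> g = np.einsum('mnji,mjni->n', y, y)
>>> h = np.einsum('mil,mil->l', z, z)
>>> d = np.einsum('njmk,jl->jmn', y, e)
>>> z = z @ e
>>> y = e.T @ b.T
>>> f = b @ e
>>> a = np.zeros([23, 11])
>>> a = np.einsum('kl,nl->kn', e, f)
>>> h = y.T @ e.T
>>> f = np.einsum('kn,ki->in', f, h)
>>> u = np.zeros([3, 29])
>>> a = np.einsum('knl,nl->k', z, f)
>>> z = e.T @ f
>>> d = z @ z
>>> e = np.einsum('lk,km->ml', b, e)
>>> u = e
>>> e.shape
(19, 2)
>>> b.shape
(2, 3)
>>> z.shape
(19, 19)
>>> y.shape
(19, 2)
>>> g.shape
(3,)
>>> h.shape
(2, 3)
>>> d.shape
(19, 19)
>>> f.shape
(3, 19)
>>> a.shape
(11,)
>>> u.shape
(19, 2)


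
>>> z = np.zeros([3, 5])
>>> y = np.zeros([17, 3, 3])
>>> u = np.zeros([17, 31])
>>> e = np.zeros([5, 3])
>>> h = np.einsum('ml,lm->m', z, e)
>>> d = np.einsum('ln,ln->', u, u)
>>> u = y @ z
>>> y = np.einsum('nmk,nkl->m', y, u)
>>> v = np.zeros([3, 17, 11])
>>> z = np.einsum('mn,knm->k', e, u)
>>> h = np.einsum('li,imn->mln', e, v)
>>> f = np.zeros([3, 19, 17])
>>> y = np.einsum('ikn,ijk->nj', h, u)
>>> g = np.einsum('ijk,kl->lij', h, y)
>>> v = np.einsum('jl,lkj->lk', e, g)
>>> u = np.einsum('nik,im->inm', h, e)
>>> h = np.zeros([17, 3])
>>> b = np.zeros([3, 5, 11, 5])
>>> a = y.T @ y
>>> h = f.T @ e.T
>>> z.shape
(17,)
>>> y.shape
(11, 3)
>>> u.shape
(5, 17, 3)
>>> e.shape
(5, 3)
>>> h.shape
(17, 19, 5)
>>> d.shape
()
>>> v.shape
(3, 17)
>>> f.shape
(3, 19, 17)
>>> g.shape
(3, 17, 5)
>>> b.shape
(3, 5, 11, 5)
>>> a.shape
(3, 3)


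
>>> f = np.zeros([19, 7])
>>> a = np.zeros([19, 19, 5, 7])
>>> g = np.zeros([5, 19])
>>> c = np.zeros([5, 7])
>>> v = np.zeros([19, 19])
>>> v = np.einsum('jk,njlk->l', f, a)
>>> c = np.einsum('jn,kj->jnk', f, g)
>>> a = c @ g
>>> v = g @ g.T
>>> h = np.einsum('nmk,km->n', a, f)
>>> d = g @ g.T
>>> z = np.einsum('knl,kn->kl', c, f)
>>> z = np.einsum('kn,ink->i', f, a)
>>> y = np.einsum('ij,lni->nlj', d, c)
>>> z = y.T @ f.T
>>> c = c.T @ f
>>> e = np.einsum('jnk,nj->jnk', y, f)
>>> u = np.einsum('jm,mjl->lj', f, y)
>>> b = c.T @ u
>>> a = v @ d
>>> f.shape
(19, 7)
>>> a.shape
(5, 5)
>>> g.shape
(5, 19)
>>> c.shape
(5, 7, 7)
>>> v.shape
(5, 5)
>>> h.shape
(19,)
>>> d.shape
(5, 5)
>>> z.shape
(5, 19, 19)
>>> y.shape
(7, 19, 5)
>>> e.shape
(7, 19, 5)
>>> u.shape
(5, 19)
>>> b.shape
(7, 7, 19)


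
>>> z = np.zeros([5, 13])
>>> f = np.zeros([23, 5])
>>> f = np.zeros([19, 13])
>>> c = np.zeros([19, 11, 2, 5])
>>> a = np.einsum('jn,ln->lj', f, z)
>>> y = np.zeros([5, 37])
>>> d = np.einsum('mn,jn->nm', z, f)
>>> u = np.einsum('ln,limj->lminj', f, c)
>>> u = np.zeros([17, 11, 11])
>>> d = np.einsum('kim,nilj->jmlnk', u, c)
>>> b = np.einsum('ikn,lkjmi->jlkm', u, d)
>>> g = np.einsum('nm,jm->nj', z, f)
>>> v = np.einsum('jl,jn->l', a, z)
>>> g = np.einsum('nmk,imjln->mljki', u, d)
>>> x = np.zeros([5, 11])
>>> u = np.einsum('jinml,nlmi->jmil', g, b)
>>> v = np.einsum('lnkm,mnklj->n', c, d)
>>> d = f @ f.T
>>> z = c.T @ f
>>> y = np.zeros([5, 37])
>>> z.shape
(5, 2, 11, 13)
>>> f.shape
(19, 13)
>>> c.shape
(19, 11, 2, 5)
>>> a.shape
(5, 19)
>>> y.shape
(5, 37)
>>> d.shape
(19, 19)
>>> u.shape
(11, 11, 19, 5)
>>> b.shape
(2, 5, 11, 19)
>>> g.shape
(11, 19, 2, 11, 5)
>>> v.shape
(11,)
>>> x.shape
(5, 11)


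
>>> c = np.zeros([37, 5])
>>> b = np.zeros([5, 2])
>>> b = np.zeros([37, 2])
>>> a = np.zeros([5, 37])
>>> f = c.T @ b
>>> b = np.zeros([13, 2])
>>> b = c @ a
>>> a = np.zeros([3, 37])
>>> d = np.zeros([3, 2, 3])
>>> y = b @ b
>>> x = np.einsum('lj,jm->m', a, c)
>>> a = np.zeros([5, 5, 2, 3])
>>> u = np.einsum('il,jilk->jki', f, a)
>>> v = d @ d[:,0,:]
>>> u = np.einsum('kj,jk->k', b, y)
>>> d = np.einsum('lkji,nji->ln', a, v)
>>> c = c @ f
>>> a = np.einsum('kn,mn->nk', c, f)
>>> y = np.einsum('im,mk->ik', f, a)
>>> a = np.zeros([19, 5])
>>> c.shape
(37, 2)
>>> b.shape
(37, 37)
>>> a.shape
(19, 5)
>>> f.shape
(5, 2)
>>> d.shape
(5, 3)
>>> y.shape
(5, 37)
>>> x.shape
(5,)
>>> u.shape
(37,)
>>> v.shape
(3, 2, 3)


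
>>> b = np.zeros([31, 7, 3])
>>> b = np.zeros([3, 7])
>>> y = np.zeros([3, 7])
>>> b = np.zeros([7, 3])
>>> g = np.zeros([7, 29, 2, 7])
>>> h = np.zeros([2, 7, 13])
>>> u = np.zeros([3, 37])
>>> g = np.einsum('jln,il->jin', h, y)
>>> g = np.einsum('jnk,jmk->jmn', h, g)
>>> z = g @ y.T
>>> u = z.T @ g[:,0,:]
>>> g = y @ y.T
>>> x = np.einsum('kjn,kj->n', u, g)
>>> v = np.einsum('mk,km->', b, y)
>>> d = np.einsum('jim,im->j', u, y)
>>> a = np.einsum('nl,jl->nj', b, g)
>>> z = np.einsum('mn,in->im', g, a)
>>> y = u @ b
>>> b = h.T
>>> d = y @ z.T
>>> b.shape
(13, 7, 2)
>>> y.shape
(3, 3, 3)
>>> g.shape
(3, 3)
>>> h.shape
(2, 7, 13)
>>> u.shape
(3, 3, 7)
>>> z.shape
(7, 3)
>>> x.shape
(7,)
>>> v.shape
()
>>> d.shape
(3, 3, 7)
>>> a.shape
(7, 3)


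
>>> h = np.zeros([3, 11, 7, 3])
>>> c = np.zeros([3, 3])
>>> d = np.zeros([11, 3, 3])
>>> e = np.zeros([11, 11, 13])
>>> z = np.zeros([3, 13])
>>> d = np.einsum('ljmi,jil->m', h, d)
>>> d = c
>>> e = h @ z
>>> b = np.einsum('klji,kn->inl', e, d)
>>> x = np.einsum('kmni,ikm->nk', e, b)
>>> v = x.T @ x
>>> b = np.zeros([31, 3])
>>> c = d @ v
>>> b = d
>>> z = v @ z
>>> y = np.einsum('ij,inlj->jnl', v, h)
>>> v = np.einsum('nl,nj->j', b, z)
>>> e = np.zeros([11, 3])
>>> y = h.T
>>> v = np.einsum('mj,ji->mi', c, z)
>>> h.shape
(3, 11, 7, 3)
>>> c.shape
(3, 3)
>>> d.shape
(3, 3)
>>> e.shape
(11, 3)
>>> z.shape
(3, 13)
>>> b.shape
(3, 3)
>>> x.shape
(7, 3)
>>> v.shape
(3, 13)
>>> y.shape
(3, 7, 11, 3)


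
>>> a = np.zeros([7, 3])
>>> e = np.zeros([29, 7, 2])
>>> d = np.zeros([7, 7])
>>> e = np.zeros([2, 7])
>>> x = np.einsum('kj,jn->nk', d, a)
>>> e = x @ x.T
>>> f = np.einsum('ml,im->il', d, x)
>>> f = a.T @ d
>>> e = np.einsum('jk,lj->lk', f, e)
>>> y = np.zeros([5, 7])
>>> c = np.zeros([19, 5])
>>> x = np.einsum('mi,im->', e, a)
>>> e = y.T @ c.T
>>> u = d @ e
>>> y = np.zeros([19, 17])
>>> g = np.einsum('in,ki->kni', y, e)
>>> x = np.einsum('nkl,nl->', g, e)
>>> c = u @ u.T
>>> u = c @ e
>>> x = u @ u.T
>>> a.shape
(7, 3)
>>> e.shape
(7, 19)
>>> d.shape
(7, 7)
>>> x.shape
(7, 7)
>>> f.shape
(3, 7)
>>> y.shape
(19, 17)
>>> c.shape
(7, 7)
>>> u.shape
(7, 19)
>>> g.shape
(7, 17, 19)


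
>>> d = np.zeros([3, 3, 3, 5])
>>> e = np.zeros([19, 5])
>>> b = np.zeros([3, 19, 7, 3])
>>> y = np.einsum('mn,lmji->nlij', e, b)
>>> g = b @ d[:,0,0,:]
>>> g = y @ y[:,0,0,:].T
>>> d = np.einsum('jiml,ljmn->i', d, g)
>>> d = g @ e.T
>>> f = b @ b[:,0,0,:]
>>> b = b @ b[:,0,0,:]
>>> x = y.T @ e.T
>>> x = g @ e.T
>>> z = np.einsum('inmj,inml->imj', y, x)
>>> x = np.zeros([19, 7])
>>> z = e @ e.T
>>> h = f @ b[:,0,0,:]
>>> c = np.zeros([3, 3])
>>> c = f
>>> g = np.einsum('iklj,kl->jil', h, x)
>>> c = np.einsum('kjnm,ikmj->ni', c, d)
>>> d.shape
(5, 3, 3, 19)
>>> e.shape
(19, 5)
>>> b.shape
(3, 19, 7, 3)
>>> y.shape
(5, 3, 3, 7)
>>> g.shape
(3, 3, 7)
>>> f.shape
(3, 19, 7, 3)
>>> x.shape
(19, 7)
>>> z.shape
(19, 19)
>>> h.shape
(3, 19, 7, 3)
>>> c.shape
(7, 5)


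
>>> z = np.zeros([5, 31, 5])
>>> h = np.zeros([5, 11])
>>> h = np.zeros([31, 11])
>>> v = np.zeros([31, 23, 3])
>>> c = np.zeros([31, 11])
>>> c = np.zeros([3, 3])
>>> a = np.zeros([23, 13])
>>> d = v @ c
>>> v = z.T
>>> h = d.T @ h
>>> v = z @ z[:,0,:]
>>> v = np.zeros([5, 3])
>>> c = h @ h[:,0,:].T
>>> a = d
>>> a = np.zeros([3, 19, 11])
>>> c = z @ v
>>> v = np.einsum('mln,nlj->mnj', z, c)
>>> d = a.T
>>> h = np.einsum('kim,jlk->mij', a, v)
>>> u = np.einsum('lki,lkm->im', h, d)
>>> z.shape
(5, 31, 5)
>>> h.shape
(11, 19, 5)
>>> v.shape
(5, 5, 3)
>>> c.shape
(5, 31, 3)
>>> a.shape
(3, 19, 11)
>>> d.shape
(11, 19, 3)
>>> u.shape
(5, 3)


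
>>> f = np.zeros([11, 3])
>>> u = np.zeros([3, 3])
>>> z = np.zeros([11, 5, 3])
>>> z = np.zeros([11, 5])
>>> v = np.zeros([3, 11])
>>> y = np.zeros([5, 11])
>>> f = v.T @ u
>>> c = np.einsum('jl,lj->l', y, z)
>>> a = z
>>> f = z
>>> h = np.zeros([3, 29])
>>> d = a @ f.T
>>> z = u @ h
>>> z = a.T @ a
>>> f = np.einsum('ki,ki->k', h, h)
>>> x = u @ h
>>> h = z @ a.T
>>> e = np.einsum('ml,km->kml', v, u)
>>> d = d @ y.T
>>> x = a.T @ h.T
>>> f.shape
(3,)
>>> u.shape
(3, 3)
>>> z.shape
(5, 5)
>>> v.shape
(3, 11)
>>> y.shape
(5, 11)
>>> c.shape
(11,)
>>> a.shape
(11, 5)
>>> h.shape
(5, 11)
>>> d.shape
(11, 5)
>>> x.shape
(5, 5)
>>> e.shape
(3, 3, 11)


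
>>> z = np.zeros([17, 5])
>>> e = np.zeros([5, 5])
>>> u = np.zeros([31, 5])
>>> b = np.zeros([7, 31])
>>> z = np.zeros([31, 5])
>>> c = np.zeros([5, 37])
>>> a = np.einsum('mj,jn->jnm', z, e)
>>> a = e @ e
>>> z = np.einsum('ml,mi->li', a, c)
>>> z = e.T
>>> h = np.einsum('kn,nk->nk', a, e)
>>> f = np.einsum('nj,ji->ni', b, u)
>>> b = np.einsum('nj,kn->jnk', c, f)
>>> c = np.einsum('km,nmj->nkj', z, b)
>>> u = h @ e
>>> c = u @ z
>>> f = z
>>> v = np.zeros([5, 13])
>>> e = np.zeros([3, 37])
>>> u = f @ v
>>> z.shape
(5, 5)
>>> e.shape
(3, 37)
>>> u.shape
(5, 13)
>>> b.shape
(37, 5, 7)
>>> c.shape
(5, 5)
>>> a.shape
(5, 5)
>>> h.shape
(5, 5)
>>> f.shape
(5, 5)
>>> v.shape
(5, 13)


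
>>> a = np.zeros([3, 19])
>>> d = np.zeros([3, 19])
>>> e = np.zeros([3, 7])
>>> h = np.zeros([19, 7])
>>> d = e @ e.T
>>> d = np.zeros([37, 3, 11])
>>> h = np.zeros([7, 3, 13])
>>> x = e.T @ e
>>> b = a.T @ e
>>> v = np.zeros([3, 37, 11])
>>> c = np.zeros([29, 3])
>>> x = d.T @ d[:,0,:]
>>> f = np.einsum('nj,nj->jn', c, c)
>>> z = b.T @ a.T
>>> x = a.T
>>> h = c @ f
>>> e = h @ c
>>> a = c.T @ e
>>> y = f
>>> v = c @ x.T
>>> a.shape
(3, 3)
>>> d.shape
(37, 3, 11)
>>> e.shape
(29, 3)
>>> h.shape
(29, 29)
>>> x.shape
(19, 3)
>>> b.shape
(19, 7)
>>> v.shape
(29, 19)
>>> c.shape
(29, 3)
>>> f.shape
(3, 29)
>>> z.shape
(7, 3)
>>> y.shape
(3, 29)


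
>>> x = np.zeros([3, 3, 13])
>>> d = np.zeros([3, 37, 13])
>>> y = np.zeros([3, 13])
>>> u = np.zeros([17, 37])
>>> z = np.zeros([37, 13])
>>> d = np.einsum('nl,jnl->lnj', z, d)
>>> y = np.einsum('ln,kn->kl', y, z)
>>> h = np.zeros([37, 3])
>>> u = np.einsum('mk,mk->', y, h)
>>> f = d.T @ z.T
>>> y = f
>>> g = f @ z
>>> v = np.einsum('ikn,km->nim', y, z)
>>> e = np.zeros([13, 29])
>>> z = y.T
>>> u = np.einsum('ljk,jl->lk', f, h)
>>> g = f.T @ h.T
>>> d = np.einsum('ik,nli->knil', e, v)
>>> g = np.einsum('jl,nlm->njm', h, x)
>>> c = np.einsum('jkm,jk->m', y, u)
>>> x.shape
(3, 3, 13)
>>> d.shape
(29, 37, 13, 3)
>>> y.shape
(3, 37, 37)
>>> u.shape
(3, 37)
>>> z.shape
(37, 37, 3)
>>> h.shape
(37, 3)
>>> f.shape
(3, 37, 37)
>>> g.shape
(3, 37, 13)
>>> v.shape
(37, 3, 13)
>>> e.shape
(13, 29)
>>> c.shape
(37,)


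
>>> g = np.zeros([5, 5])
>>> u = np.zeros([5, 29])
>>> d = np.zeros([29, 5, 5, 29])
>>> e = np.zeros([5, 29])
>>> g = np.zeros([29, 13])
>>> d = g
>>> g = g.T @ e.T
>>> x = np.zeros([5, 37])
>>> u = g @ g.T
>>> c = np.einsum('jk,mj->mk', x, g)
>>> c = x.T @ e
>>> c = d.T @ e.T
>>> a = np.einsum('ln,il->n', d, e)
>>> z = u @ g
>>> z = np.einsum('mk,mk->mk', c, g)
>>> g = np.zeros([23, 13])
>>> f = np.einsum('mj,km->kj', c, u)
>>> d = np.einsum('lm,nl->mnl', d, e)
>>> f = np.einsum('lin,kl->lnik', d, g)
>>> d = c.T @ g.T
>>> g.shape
(23, 13)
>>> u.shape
(13, 13)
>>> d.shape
(5, 23)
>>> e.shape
(5, 29)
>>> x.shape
(5, 37)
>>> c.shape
(13, 5)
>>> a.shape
(13,)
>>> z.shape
(13, 5)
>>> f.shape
(13, 29, 5, 23)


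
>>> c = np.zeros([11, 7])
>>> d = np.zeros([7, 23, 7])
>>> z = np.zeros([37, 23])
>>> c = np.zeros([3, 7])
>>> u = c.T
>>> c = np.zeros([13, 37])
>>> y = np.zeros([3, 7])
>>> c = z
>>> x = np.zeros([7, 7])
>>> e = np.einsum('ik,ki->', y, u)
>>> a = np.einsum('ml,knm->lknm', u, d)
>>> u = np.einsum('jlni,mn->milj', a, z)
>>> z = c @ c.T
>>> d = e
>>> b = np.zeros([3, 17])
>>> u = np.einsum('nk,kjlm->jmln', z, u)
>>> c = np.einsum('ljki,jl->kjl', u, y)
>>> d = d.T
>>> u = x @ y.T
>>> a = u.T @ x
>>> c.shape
(7, 3, 7)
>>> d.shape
()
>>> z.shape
(37, 37)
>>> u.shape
(7, 3)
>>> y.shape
(3, 7)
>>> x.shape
(7, 7)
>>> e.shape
()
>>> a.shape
(3, 7)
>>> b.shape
(3, 17)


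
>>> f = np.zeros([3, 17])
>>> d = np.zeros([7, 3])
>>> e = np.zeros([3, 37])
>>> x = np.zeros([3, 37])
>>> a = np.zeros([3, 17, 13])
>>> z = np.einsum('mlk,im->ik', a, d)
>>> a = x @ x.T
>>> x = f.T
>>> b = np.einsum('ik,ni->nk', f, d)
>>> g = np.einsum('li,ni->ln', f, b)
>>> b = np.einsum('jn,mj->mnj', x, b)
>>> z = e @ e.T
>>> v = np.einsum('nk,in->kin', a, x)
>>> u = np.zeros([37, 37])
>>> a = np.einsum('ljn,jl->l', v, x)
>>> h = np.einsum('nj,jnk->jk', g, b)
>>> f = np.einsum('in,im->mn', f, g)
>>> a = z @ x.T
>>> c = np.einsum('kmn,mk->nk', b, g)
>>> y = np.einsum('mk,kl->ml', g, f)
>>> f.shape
(7, 17)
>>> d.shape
(7, 3)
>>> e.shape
(3, 37)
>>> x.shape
(17, 3)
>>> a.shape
(3, 17)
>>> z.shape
(3, 3)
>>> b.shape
(7, 3, 17)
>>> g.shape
(3, 7)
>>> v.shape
(3, 17, 3)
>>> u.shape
(37, 37)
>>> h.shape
(7, 17)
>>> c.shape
(17, 7)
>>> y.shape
(3, 17)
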